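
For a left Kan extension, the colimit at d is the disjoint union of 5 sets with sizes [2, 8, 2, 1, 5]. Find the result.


Pointwise, the left Kan extension (Lan_F H)(d) is the colimit, indexed
by the comma category (F downarrow d), of H composed with the
projection (F downarrow d) -> C. Here that colimit is given
as a coproduct (disjoint union) of sets, so its cardinality is the
sum of the sizes of the summands.
Coproduct of sets with sizes: 2 + 8 + 2 + 1 + 5
= 18

18


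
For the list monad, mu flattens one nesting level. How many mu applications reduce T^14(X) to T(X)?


Each application of mu: T^2 -> T removes one layer of nesting.
Starting at depth 14 (i.e., T^14(X)), we need to reach T(X).
Number of mu applications = 14 - 1 = 13

13


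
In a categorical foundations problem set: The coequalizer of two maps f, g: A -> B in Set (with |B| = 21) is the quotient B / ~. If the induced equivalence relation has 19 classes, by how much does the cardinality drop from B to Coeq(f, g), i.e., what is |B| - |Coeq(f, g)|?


The coequalizer Coeq(f, g) = B / ~ has one element per equivalence class.
|B| = 21, |Coeq(f, g)| = 19.
|B| - |Coeq(f, g)| = 21 - 19 = 2.

2


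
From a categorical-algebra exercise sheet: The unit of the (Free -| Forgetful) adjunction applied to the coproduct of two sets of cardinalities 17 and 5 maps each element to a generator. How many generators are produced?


The unit eta_X: X -> U(F(X)) of the Free-Forgetful adjunction
maps each element of X to a generator of F(X). For X = S + T (disjoint
union in Set), |S + T| = |S| + |T|.
Total mappings = 17 + 5 = 22.

22


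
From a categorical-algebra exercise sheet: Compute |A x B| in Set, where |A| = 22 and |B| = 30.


In Set, the product A x B is the Cartesian product.
By the universal property, |A x B| = |A| * |B|.
|A x B| = 22 * 30 = 660

660


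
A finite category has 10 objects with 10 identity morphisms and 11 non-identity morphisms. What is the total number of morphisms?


Each object has an identity morphism, giving 10 identities.
Adding the 11 non-identity morphisms:
Total = 10 + 11 = 21

21


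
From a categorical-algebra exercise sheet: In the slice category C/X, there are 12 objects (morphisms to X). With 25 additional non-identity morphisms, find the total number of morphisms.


In the slice category C/X, objects are morphisms to X.
Identity morphisms: 12 (one per object of C/X).
Non-identity morphisms: 25.
Total = 12 + 25 = 37

37


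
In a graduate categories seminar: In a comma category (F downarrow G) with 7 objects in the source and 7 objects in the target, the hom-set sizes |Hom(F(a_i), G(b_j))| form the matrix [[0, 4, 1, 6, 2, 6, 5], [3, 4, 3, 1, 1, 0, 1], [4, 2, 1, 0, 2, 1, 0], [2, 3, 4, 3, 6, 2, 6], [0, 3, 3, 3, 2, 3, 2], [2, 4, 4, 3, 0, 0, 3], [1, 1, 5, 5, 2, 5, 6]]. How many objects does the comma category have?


Objects of (F downarrow G) are triples (a, b, h: F(a)->G(b)).
The count equals the sum of all entries in the hom-matrix.
sum(row 0) = 24
sum(row 1) = 13
sum(row 2) = 10
sum(row 3) = 26
sum(row 4) = 16
sum(row 5) = 16
sum(row 6) = 25
Grand total = 130

130


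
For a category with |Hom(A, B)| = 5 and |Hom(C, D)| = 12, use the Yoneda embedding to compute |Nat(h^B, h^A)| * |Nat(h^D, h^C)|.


By the Yoneda lemma, Nat(h^B, h^A) is isomorphic to Hom(A, B),
so |Nat(h^B, h^A)| = |Hom(A, B)| and |Nat(h^D, h^C)| = |Hom(C, D)|.
|Hom(A, B)| = 5, |Hom(C, D)| = 12.
|Nat(h^B, h^A) x Nat(h^D, h^C)| = 5 * 12 = 60

60


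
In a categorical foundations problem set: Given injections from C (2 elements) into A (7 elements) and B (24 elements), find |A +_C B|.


The pushout A +_C B identifies the images of C in A and B.
|A +_C B| = |A| + |B| - |C| (for injections).
= 7 + 24 - 2 = 29

29


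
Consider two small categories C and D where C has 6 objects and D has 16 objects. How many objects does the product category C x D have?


The product category C x D has objects that are pairs (c, d).
Number of pairs = |Ob(C)| * |Ob(D)| = 6 * 16 = 96

96


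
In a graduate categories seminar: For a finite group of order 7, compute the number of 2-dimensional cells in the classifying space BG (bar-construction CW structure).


In the bar-construction CW model of BG, the n-cells are indexed by
n-tuples [g_1|...|g_n] of non-identity elements of G (degenerate
simplices with some g_i = e do not contribute cells), so there are
(|G| - 1)^n n-cells.
For dim = 2 with |G| = 7:
cells = (7 - 1)^2 = 6^2 = 36

36


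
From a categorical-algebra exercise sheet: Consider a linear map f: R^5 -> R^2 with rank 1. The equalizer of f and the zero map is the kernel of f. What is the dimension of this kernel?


The equalizer of f and the zero map is ker(f).
By the rank-nullity theorem: dim(ker(f)) = dim(domain) - rank(f).
dim(ker(f)) = 5 - 1 = 4

4


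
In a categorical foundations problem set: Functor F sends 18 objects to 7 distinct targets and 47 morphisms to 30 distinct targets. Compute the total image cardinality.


The image of F consists of distinct objects and distinct morphisms.
|Im(F)| on objects = 7
|Im(F)| on morphisms = 30
Total image cardinality = 7 + 30 = 37

37


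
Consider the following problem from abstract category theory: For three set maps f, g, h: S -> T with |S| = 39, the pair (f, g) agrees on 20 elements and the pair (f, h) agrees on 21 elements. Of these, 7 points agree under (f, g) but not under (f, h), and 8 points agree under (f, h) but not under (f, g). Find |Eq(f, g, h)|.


Eq(f, g, h) is the triple-agreement set: points in S where all three
maps take the same value. Using inclusion-exclusion on the pairwise data:
Pair (f, g) agrees on 20 points; pair (f, h) on 21 points.
Points agreeing under (f, g) but not (f, h) = 7; under (f, h) but not (f, g) = 8.
Triple-agreement = agreement-in-(f, g) minus points that agree under (f, g) but not (f, h):
|Eq(f, g, h)| = 20 - 7 = 13
(cross-check via (f, h): 21 - 8 = 13.)

13


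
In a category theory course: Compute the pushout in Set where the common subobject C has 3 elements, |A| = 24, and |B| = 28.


The pushout A +_C B identifies the images of C in A and B.
|A +_C B| = |A| + |B| - |C| (for injections).
= 24 + 28 - 3 = 49

49


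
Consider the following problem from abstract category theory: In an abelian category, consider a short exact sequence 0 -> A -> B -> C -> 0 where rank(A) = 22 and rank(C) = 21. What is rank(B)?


For a short exact sequence 0 -> A -> B -> C -> 0,
rank is additive: rank(B) = rank(A) + rank(C).
rank(B) = 22 + 21 = 43

43


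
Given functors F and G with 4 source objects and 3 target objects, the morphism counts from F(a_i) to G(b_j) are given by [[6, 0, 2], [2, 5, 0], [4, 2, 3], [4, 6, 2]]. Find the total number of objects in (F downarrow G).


Objects of (F downarrow G) are triples (a, b, h: F(a)->G(b)).
The count equals the sum of all entries in the hom-matrix.
sum(row 0) = 8
sum(row 1) = 7
sum(row 2) = 9
sum(row 3) = 12
Grand total = 36

36


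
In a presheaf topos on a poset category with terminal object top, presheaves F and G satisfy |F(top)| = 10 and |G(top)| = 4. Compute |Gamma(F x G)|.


Global sections of a presheaf on a poset with terminal top satisfy
Gamma(H) ~ H(top). Presheaves admit pointwise products, so
(F x G)(top) = F(top) x G(top) (Cartesian product).
|Gamma(F x G)| = |F(top)| * |G(top)| = 10 * 4 = 40.

40


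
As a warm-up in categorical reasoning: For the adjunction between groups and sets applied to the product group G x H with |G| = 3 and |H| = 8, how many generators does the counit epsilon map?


The counit epsilon_K: F(U(K)) -> K of the Free-Forgetful adjunction
maps |K| generators of F(U(K)) into K. For K = G x H (the product group),
|G x H| = |G| * |H|.
Total generators mapped = 3 * 8 = 24.

24


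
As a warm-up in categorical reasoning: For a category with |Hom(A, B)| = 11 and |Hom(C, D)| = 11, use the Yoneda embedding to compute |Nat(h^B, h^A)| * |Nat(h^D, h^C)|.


By the Yoneda lemma, Nat(h^B, h^A) is isomorphic to Hom(A, B),
so |Nat(h^B, h^A)| = |Hom(A, B)| and |Nat(h^D, h^C)| = |Hom(C, D)|.
|Hom(A, B)| = 11, |Hom(C, D)| = 11.
|Nat(h^B, h^A) x Nat(h^D, h^C)| = 11 * 11 = 121

121


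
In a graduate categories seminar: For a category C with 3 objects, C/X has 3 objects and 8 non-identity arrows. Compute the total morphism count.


In the slice category C/X, objects are morphisms to X.
Identity morphisms: 3 (one per object of C/X).
Non-identity morphisms: 8.
Total = 3 + 8 = 11

11


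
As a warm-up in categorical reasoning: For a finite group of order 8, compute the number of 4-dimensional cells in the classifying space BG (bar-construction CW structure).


In the bar-construction CW model of BG, the n-cells are indexed by
n-tuples [g_1|...|g_n] of non-identity elements of G (degenerate
simplices with some g_i = e do not contribute cells), so there are
(|G| - 1)^n n-cells.
For dim = 4 with |G| = 8:
cells = (8 - 1)^4 = 7^4 = 2401

2401


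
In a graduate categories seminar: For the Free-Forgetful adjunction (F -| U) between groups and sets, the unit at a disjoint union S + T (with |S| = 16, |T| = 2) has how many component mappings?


The unit eta_X: X -> U(F(X)) of the Free-Forgetful adjunction
maps each element of X to a generator of F(X). For X = S + T (disjoint
union in Set), |S + T| = |S| + |T|.
Total mappings = 16 + 2 = 18.

18


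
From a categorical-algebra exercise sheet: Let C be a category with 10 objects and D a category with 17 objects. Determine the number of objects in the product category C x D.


The product category C x D has objects that are pairs (c, d).
Number of pairs = |Ob(C)| * |Ob(D)| = 10 * 17 = 170

170


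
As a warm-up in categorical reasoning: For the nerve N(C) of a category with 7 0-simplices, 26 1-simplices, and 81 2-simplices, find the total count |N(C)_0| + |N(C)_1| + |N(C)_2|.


The 2-skeleton of the nerve N(C) consists of simplices in dimensions 0, 1, 2:
  |N(C)_0| = 7 (objects)
  |N(C)_1| = 26 (morphisms)
  |N(C)_2| = 81 (composable pairs)
Total = 7 + 26 + 81 = 114

114


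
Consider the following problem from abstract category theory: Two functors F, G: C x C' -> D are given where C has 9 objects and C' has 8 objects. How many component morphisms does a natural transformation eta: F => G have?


A natural transformation eta: F => G assigns one component morphism per
object of the domain category.
The domain is the product category C x C', so
|Ob(C x C')| = |Ob(C)| * |Ob(C')| = 9 * 8 = 72.
Therefore eta has 72 component morphisms.

72


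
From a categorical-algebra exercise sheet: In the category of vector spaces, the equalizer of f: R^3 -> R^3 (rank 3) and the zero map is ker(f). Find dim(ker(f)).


The equalizer of f and the zero map is ker(f).
By the rank-nullity theorem: dim(ker(f)) = dim(domain) - rank(f).
dim(ker(f)) = 3 - 3 = 0

0


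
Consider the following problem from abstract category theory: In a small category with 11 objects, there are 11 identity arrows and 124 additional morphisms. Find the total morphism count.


Each object has an identity morphism, giving 11 identities.
Adding the 124 non-identity morphisms:
Total = 11 + 124 = 135

135


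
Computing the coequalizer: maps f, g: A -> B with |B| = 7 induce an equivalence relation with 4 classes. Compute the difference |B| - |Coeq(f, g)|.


The coequalizer Coeq(f, g) = B / ~ has one element per equivalence class.
|B| = 7, |Coeq(f, g)| = 4.
|B| - |Coeq(f, g)| = 7 - 4 = 3.

3


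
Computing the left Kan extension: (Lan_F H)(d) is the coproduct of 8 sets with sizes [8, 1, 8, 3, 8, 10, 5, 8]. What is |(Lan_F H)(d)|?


Pointwise, the left Kan extension (Lan_F H)(d) is the colimit, indexed
by the comma category (F downarrow d), of H composed with the
projection (F downarrow d) -> C. Here that colimit is given
as a coproduct (disjoint union) of sets, so its cardinality is the
sum of the sizes of the summands.
Coproduct of sets with sizes: 8 + 1 + 8 + 3 + 8 + 10 + 5 + 8
= 51

51


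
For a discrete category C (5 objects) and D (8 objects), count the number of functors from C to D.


A functor from a discrete category C to D is determined by
where each object maps. Each of the 5 objects of C can map
to any of the 8 objects of D independently.
Number of functors = 8^5 = 32768

32768


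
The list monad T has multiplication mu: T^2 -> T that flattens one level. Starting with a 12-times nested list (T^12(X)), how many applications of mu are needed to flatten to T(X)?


Each application of mu: T^2 -> T removes one layer of nesting.
Starting at depth 12 (i.e., T^12(X)), we need to reach T(X).
Number of mu applications = 12 - 1 = 11

11


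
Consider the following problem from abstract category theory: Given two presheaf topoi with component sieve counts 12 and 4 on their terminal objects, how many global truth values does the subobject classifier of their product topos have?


In a product of presheaf topoi E_1 x E_2, the subobject classifier
is Omega = Omega_1 x Omega_2 (componentwise), so
|Omega(top)| = |Omega_1(top_1)| * |Omega_2(top_2)|.
= 12 * 4 = 48.

48


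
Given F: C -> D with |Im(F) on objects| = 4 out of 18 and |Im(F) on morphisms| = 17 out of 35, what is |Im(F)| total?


The image of F consists of distinct objects and distinct morphisms.
|Im(F)| on objects = 4
|Im(F)| on morphisms = 17
Total image cardinality = 4 + 17 = 21

21


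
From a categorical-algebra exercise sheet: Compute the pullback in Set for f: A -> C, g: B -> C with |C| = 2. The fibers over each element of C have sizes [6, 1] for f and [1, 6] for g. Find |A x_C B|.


The pullback A x_C B consists of pairs (a, b) with f(a) = g(b).
For each element c in C, the fiber product has |f^-1(c)| * |g^-1(c)| elements.
Summing over C: 6 * 1 + 1 * 6
= 6 + 6 = 12

12


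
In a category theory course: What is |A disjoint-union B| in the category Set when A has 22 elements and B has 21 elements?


In Set, the coproduct A + B is the disjoint union.
|A + B| = |A| + |B| = 22 + 21 = 43

43


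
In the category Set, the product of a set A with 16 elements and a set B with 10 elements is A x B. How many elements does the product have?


In Set, the product A x B is the Cartesian product.
By the universal property, |A x B| = |A| * |B|.
|A x B| = 16 * 10 = 160

160


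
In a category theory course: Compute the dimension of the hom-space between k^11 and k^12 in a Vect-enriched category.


In Vect-enriched categories, Hom(k^n, k^m) is the space of m x n matrices.
dim(Hom(k^11, k^12)) = 12 * 11 = 132

132


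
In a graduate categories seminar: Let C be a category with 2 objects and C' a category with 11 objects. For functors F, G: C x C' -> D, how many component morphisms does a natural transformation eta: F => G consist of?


A natural transformation eta: F => G assigns one component morphism per
object of the domain category.
The domain is the product category C x C', so
|Ob(C x C')| = |Ob(C)| * |Ob(C')| = 2 * 11 = 22.
Therefore eta has 22 component morphisms.

22


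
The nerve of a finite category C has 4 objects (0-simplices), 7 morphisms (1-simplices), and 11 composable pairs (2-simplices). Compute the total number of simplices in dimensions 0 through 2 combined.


The 2-skeleton of the nerve N(C) consists of simplices in dimensions 0, 1, 2:
  |N(C)_0| = 4 (objects)
  |N(C)_1| = 7 (morphisms)
  |N(C)_2| = 11 (composable pairs)
Total = 4 + 7 + 11 = 22

22


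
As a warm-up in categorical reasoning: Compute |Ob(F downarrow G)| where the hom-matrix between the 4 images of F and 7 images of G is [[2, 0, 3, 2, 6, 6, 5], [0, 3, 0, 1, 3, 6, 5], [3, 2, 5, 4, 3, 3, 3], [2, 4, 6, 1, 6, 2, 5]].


Objects of (F downarrow G) are triples (a, b, h: F(a)->G(b)).
The count equals the sum of all entries in the hom-matrix.
sum(row 0) = 24
sum(row 1) = 18
sum(row 2) = 23
sum(row 3) = 26
Grand total = 91

91


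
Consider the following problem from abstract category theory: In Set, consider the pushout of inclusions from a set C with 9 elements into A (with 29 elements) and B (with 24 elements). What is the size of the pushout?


The pushout A +_C B identifies the images of C in A and B.
|A +_C B| = |A| + |B| - |C| (for injections).
= 29 + 24 - 9 = 44

44


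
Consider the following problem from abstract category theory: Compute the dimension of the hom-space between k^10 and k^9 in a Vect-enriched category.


In Vect-enriched categories, Hom(k^n, k^m) is the space of m x n matrices.
dim(Hom(k^10, k^9)) = 9 * 10 = 90

90


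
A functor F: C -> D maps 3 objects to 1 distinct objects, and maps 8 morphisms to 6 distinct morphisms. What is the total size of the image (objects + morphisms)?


The image of F consists of distinct objects and distinct morphisms.
|Im(F)| on objects = 1
|Im(F)| on morphisms = 6
Total image cardinality = 1 + 6 = 7

7


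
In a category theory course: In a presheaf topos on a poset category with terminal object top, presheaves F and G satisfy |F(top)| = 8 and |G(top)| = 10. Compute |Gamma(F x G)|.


Global sections of a presheaf on a poset with terminal top satisfy
Gamma(H) ~ H(top). Presheaves admit pointwise products, so
(F x G)(top) = F(top) x G(top) (Cartesian product).
|Gamma(F x G)| = |F(top)| * |G(top)| = 8 * 10 = 80.

80


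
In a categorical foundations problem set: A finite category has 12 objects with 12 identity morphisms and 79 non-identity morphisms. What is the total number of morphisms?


Each object has an identity morphism, giving 12 identities.
Adding the 79 non-identity morphisms:
Total = 12 + 79 = 91

91


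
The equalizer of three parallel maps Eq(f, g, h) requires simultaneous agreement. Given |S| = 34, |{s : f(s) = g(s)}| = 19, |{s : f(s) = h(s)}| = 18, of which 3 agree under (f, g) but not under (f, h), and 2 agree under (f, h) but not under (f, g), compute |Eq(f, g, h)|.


Eq(f, g, h) is the triple-agreement set: points in S where all three
maps take the same value. Using inclusion-exclusion on the pairwise data:
Pair (f, g) agrees on 19 points; pair (f, h) on 18 points.
Points agreeing under (f, g) but not (f, h) = 3; under (f, h) but not (f, g) = 2.
Triple-agreement = agreement-in-(f, g) minus points that agree under (f, g) but not (f, h):
|Eq(f, g, h)| = 19 - 3 = 16
(cross-check via (f, h): 18 - 2 = 16.)

16


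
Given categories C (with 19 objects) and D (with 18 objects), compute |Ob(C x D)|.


The product category C x D has objects that are pairs (c, d).
Number of pairs = |Ob(C)| * |Ob(D)| = 19 * 18 = 342

342


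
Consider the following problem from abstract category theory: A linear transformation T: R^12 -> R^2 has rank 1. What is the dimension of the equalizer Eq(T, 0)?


The equalizer of f and the zero map is ker(f).
By the rank-nullity theorem: dim(ker(f)) = dim(domain) - rank(f).
dim(ker(f)) = 12 - 1 = 11

11


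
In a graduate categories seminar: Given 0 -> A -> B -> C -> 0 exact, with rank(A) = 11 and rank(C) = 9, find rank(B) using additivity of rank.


For a short exact sequence 0 -> A -> B -> C -> 0,
rank is additive: rank(B) = rank(A) + rank(C).
rank(B) = 11 + 9 = 20

20


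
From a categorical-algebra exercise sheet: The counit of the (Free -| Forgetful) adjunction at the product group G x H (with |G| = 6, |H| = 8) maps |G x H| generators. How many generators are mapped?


The counit epsilon_K: F(U(K)) -> K of the Free-Forgetful adjunction
maps |K| generators of F(U(K)) into K. For K = G x H (the product group),
|G x H| = |G| * |H|.
Total generators mapped = 6 * 8 = 48.

48


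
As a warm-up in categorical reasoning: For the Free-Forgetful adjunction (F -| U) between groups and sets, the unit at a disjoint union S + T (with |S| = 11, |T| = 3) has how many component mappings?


The unit eta_X: X -> U(F(X)) of the Free-Forgetful adjunction
maps each element of X to a generator of F(X). For X = S + T (disjoint
union in Set), |S + T| = |S| + |T|.
Total mappings = 11 + 3 = 14.

14


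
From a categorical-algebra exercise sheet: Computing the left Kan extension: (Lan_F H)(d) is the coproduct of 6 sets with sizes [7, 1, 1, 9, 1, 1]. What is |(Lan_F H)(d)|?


Pointwise, the left Kan extension (Lan_F H)(d) is the colimit, indexed
by the comma category (F downarrow d), of H composed with the
projection (F downarrow d) -> C. Here that colimit is given
as a coproduct (disjoint union) of sets, so its cardinality is the
sum of the sizes of the summands.
Coproduct of sets with sizes: 7 + 1 + 1 + 9 + 1 + 1
= 20

20


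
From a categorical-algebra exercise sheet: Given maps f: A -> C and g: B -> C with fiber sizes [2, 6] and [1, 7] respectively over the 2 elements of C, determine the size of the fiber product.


The pullback A x_C B consists of pairs (a, b) with f(a) = g(b).
For each element c in C, the fiber product has |f^-1(c)| * |g^-1(c)| elements.
Summing over C: 2 * 1 + 6 * 7
= 2 + 42 = 44

44


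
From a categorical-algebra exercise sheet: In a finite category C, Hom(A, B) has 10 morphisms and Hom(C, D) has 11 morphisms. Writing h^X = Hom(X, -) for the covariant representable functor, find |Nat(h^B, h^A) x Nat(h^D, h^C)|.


By the Yoneda lemma, Nat(h^B, h^A) is isomorphic to Hom(A, B),
so |Nat(h^B, h^A)| = |Hom(A, B)| and |Nat(h^D, h^C)| = |Hom(C, D)|.
|Hom(A, B)| = 10, |Hom(C, D)| = 11.
|Nat(h^B, h^A) x Nat(h^D, h^C)| = 10 * 11 = 110

110


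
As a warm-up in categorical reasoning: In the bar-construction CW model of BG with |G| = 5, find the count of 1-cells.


In the bar-construction CW model of BG, the n-cells are indexed by
n-tuples [g_1|...|g_n] of non-identity elements of G (degenerate
simplices with some g_i = e do not contribute cells), so there are
(|G| - 1)^n n-cells.
For dim = 1 with |G| = 5:
cells = (5 - 1)^1 = 4^1 = 4

4


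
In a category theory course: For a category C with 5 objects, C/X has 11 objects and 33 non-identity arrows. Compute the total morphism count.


In the slice category C/X, objects are morphisms to X.
Identity morphisms: 11 (one per object of C/X).
Non-identity morphisms: 33.
Total = 11 + 33 = 44

44


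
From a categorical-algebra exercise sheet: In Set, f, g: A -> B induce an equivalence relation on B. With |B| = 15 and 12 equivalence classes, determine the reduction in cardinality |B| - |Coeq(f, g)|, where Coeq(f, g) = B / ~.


The coequalizer Coeq(f, g) = B / ~ has one element per equivalence class.
|B| = 15, |Coeq(f, g)| = 12.
|B| - |Coeq(f, g)| = 15 - 12 = 3.

3


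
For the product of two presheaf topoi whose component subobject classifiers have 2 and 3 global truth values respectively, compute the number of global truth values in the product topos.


In a product of presheaf topoi E_1 x E_2, the subobject classifier
is Omega = Omega_1 x Omega_2 (componentwise), so
|Omega(top)| = |Omega_1(top_1)| * |Omega_2(top_2)|.
= 2 * 3 = 6.

6


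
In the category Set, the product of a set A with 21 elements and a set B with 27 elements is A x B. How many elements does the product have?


In Set, the product A x B is the Cartesian product.
By the universal property, |A x B| = |A| * |B|.
|A x B| = 21 * 27 = 567

567


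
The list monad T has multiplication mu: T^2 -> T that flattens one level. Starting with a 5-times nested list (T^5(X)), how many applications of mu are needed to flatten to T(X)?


Each application of mu: T^2 -> T removes one layer of nesting.
Starting at depth 5 (i.e., T^5(X)), we need to reach T(X).
Number of mu applications = 5 - 1 = 4

4


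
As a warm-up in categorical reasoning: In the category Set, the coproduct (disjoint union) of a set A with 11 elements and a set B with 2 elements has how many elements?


In Set, the coproduct A + B is the disjoint union.
|A + B| = |A| + |B| = 11 + 2 = 13

13


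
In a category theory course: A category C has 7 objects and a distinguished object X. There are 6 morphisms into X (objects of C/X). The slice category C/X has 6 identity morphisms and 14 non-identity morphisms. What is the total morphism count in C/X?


In the slice category C/X, objects are morphisms to X.
Identity morphisms: 6 (one per object of C/X).
Non-identity morphisms: 14.
Total = 6 + 14 = 20

20


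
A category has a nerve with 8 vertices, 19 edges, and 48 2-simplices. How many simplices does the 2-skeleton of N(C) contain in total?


The 2-skeleton of the nerve N(C) consists of simplices in dimensions 0, 1, 2:
  |N(C)_0| = 8 (objects)
  |N(C)_1| = 19 (morphisms)
  |N(C)_2| = 48 (composable pairs)
Total = 8 + 19 + 48 = 75

75


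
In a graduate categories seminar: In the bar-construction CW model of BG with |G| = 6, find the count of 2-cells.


In the bar-construction CW model of BG, the n-cells are indexed by
n-tuples [g_1|...|g_n] of non-identity elements of G (degenerate
simplices with some g_i = e do not contribute cells), so there are
(|G| - 1)^n n-cells.
For dim = 2 with |G| = 6:
cells = (6 - 1)^2 = 5^2 = 25

25


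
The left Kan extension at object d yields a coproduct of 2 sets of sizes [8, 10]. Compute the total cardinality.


Pointwise, the left Kan extension (Lan_F H)(d) is the colimit, indexed
by the comma category (F downarrow d), of H composed with the
projection (F downarrow d) -> C. Here that colimit is given
as a coproduct (disjoint union) of sets, so its cardinality is the
sum of the sizes of the summands.
Coproduct of sets with sizes: 8 + 10
= 18

18


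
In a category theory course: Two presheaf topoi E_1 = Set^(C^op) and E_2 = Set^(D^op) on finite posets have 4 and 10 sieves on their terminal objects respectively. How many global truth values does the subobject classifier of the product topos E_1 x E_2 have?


In a product of presheaf topoi E_1 x E_2, the subobject classifier
is Omega = Omega_1 x Omega_2 (componentwise), so
|Omega(top)| = |Omega_1(top_1)| * |Omega_2(top_2)|.
= 4 * 10 = 40.

40


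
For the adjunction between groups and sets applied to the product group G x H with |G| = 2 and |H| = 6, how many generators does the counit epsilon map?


The counit epsilon_K: F(U(K)) -> K of the Free-Forgetful adjunction
maps |K| generators of F(U(K)) into K. For K = G x H (the product group),
|G x H| = |G| * |H|.
Total generators mapped = 2 * 6 = 12.

12


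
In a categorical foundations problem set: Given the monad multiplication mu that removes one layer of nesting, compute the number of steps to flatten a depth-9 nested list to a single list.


Each application of mu: T^2 -> T removes one layer of nesting.
Starting at depth 9 (i.e., T^9(X)), we need to reach T(X).
Number of mu applications = 9 - 1 = 8

8


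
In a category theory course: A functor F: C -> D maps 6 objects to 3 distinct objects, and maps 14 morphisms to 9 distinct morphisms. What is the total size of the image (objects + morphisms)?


The image of F consists of distinct objects and distinct morphisms.
|Im(F)| on objects = 3
|Im(F)| on morphisms = 9
Total image cardinality = 3 + 9 = 12

12


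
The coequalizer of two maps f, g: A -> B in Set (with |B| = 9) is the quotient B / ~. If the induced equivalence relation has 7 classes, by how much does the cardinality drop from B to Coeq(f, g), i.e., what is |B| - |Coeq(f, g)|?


The coequalizer Coeq(f, g) = B / ~ has one element per equivalence class.
|B| = 9, |Coeq(f, g)| = 7.
|B| - |Coeq(f, g)| = 9 - 7 = 2.

2


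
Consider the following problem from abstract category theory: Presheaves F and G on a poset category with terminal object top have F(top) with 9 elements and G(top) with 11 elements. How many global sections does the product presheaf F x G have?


Global sections of a presheaf on a poset with terminal top satisfy
Gamma(H) ~ H(top). Presheaves admit pointwise products, so
(F x G)(top) = F(top) x G(top) (Cartesian product).
|Gamma(F x G)| = |F(top)| * |G(top)| = 9 * 11 = 99.

99


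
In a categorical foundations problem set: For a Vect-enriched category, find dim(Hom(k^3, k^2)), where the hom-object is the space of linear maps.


In Vect-enriched categories, Hom(k^n, k^m) is the space of m x n matrices.
dim(Hom(k^3, k^2)) = 2 * 3 = 6

6


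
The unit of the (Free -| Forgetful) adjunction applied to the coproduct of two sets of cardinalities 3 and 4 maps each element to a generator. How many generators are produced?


The unit eta_X: X -> U(F(X)) of the Free-Forgetful adjunction
maps each element of X to a generator of F(X). For X = S + T (disjoint
union in Set), |S + T| = |S| + |T|.
Total mappings = 3 + 4 = 7.

7


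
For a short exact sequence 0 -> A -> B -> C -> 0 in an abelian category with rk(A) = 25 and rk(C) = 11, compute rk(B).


For a short exact sequence 0 -> A -> B -> C -> 0,
rank is additive: rank(B) = rank(A) + rank(C).
rank(B) = 25 + 11 = 36

36


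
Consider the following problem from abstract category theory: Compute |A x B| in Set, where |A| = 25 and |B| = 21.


In Set, the product A x B is the Cartesian product.
By the universal property, |A x B| = |A| * |B|.
|A x B| = 25 * 21 = 525

525


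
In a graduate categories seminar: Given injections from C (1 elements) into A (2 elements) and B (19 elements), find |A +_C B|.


The pushout A +_C B identifies the images of C in A and B.
|A +_C B| = |A| + |B| - |C| (for injections).
= 2 + 19 - 1 = 20

20


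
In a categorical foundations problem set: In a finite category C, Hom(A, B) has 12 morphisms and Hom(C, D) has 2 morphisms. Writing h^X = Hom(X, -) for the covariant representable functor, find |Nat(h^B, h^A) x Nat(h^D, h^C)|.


By the Yoneda lemma, Nat(h^B, h^A) is isomorphic to Hom(A, B),
so |Nat(h^B, h^A)| = |Hom(A, B)| and |Nat(h^D, h^C)| = |Hom(C, D)|.
|Hom(A, B)| = 12, |Hom(C, D)| = 2.
|Nat(h^B, h^A) x Nat(h^D, h^C)| = 12 * 2 = 24

24


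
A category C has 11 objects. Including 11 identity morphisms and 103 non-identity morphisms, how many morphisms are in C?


Each object has an identity morphism, giving 11 identities.
Adding the 103 non-identity morphisms:
Total = 11 + 103 = 114

114


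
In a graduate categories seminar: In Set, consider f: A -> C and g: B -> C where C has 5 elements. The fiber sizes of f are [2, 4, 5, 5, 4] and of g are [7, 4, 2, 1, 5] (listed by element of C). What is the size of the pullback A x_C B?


The pullback A x_C B consists of pairs (a, b) with f(a) = g(b).
For each element c in C, the fiber product has |f^-1(c)| * |g^-1(c)| elements.
Summing over C: 2 * 7 + 4 * 4 + 5 * 2 + 5 * 1 + 4 * 5
= 14 + 16 + 10 + 5 + 20 = 65

65


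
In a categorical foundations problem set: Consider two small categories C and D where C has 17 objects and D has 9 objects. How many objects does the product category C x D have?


The product category C x D has objects that are pairs (c, d).
Number of pairs = |Ob(C)| * |Ob(D)| = 17 * 9 = 153

153


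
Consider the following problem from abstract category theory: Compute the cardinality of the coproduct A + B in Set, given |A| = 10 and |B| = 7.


In Set, the coproduct A + B is the disjoint union.
|A + B| = |A| + |B| = 10 + 7 = 17

17


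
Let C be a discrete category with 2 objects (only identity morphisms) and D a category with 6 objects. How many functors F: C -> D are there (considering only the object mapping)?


A functor from a discrete category C to D is determined by
where each object maps. Each of the 2 objects of C can map
to any of the 6 objects of D independently.
Number of functors = 6^2 = 36

36


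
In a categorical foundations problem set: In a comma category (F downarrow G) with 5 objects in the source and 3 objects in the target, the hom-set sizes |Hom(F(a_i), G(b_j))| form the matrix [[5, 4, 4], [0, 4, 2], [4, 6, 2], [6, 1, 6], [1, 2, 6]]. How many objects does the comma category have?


Objects of (F downarrow G) are triples (a, b, h: F(a)->G(b)).
The count equals the sum of all entries in the hom-matrix.
sum(row 0) = 13
sum(row 1) = 6
sum(row 2) = 12
sum(row 3) = 13
sum(row 4) = 9
Grand total = 53

53


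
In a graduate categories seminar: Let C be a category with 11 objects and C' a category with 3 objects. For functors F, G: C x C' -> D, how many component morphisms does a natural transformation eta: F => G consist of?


A natural transformation eta: F => G assigns one component morphism per
object of the domain category.
The domain is the product category C x C', so
|Ob(C x C')| = |Ob(C)| * |Ob(C')| = 11 * 3 = 33.
Therefore eta has 33 component morphisms.

33


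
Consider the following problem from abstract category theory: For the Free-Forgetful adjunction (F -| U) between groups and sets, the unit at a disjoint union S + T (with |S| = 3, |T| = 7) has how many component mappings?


The unit eta_X: X -> U(F(X)) of the Free-Forgetful adjunction
maps each element of X to a generator of F(X). For X = S + T (disjoint
union in Set), |S + T| = |S| + |T|.
Total mappings = 3 + 7 = 10.

10


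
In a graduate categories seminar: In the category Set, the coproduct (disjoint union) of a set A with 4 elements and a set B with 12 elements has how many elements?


In Set, the coproduct A + B is the disjoint union.
|A + B| = |A| + |B| = 4 + 12 = 16

16


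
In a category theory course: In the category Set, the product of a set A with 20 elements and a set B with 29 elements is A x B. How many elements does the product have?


In Set, the product A x B is the Cartesian product.
By the universal property, |A x B| = |A| * |B|.
|A x B| = 20 * 29 = 580

580


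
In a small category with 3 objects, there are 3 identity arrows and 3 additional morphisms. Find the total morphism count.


Each object has an identity morphism, giving 3 identities.
Adding the 3 non-identity morphisms:
Total = 3 + 3 = 6

6


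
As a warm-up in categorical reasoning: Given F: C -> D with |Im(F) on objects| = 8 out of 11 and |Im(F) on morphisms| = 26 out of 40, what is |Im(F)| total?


The image of F consists of distinct objects and distinct morphisms.
|Im(F)| on objects = 8
|Im(F)| on morphisms = 26
Total image cardinality = 8 + 26 = 34

34


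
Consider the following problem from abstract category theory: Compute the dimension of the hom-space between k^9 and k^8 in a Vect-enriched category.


In Vect-enriched categories, Hom(k^n, k^m) is the space of m x n matrices.
dim(Hom(k^9, k^8)) = 8 * 9 = 72

72


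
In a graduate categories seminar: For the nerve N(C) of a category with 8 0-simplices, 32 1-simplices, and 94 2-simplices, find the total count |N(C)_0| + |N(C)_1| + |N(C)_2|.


The 2-skeleton of the nerve N(C) consists of simplices in dimensions 0, 1, 2:
  |N(C)_0| = 8 (objects)
  |N(C)_1| = 32 (morphisms)
  |N(C)_2| = 94 (composable pairs)
Total = 8 + 32 + 94 = 134

134


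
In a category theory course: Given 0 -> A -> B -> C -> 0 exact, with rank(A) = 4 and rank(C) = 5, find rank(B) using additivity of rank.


For a short exact sequence 0 -> A -> B -> C -> 0,
rank is additive: rank(B) = rank(A) + rank(C).
rank(B) = 4 + 5 = 9

9


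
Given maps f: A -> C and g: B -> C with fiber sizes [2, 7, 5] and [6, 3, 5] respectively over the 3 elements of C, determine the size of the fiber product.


The pullback A x_C B consists of pairs (a, b) with f(a) = g(b).
For each element c in C, the fiber product has |f^-1(c)| * |g^-1(c)| elements.
Summing over C: 2 * 6 + 7 * 3 + 5 * 5
= 12 + 21 + 25 = 58

58


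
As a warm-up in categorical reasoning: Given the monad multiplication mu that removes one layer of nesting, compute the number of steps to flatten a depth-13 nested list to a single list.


Each application of mu: T^2 -> T removes one layer of nesting.
Starting at depth 13 (i.e., T^13(X)), we need to reach T(X).
Number of mu applications = 13 - 1 = 12

12


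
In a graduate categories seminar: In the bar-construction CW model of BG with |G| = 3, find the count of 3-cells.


In the bar-construction CW model of BG, the n-cells are indexed by
n-tuples [g_1|...|g_n] of non-identity elements of G (degenerate
simplices with some g_i = e do not contribute cells), so there are
(|G| - 1)^n n-cells.
For dim = 3 with |G| = 3:
cells = (3 - 1)^3 = 2^3 = 8

8


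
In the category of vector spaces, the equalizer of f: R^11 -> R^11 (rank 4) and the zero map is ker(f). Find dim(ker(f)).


The equalizer of f and the zero map is ker(f).
By the rank-nullity theorem: dim(ker(f)) = dim(domain) - rank(f).
dim(ker(f)) = 11 - 4 = 7

7


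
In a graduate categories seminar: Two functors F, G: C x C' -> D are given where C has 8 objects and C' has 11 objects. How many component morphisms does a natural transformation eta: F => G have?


A natural transformation eta: F => G assigns one component morphism per
object of the domain category.
The domain is the product category C x C', so
|Ob(C x C')| = |Ob(C)| * |Ob(C')| = 8 * 11 = 88.
Therefore eta has 88 component morphisms.

88


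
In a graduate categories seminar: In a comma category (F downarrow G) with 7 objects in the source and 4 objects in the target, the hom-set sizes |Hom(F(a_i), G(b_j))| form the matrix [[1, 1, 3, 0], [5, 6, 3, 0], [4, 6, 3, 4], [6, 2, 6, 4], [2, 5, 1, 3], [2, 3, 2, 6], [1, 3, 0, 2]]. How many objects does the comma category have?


Objects of (F downarrow G) are triples (a, b, h: F(a)->G(b)).
The count equals the sum of all entries in the hom-matrix.
sum(row 0) = 5
sum(row 1) = 14
sum(row 2) = 17
sum(row 3) = 18
sum(row 4) = 11
sum(row 5) = 13
sum(row 6) = 6
Grand total = 84

84


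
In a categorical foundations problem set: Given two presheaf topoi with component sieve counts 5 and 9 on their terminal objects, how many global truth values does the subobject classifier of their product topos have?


In a product of presheaf topoi E_1 x E_2, the subobject classifier
is Omega = Omega_1 x Omega_2 (componentwise), so
|Omega(top)| = |Omega_1(top_1)| * |Omega_2(top_2)|.
= 5 * 9 = 45.

45


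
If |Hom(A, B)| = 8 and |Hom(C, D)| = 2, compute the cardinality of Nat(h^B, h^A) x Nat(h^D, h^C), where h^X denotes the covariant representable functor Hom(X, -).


By the Yoneda lemma, Nat(h^B, h^A) is isomorphic to Hom(A, B),
so |Nat(h^B, h^A)| = |Hom(A, B)| and |Nat(h^D, h^C)| = |Hom(C, D)|.
|Hom(A, B)| = 8, |Hom(C, D)| = 2.
|Nat(h^B, h^A) x Nat(h^D, h^C)| = 8 * 2 = 16

16


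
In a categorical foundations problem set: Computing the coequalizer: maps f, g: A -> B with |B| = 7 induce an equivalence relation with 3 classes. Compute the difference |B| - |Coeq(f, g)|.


The coequalizer Coeq(f, g) = B / ~ has one element per equivalence class.
|B| = 7, |Coeq(f, g)| = 3.
|B| - |Coeq(f, g)| = 7 - 3 = 4.

4


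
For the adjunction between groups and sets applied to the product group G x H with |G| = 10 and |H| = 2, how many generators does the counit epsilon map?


The counit epsilon_K: F(U(K)) -> K of the Free-Forgetful adjunction
maps |K| generators of F(U(K)) into K. For K = G x H (the product group),
|G x H| = |G| * |H|.
Total generators mapped = 10 * 2 = 20.

20


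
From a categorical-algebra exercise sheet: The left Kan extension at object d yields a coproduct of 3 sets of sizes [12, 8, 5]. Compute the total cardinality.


Pointwise, the left Kan extension (Lan_F H)(d) is the colimit, indexed
by the comma category (F downarrow d), of H composed with the
projection (F downarrow d) -> C. Here that colimit is given
as a coproduct (disjoint union) of sets, so its cardinality is the
sum of the sizes of the summands.
Coproduct of sets with sizes: 12 + 8 + 5
= 25

25


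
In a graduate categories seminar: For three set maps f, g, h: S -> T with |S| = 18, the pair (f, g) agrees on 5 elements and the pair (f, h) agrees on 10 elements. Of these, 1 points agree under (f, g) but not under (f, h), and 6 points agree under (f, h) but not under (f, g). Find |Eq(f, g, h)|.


Eq(f, g, h) is the triple-agreement set: points in S where all three
maps take the same value. Using inclusion-exclusion on the pairwise data:
Pair (f, g) agrees on 5 points; pair (f, h) on 10 points.
Points agreeing under (f, g) but not (f, h) = 1; under (f, h) but not (f, g) = 6.
Triple-agreement = agreement-in-(f, g) minus points that agree under (f, g) but not (f, h):
|Eq(f, g, h)| = 5 - 1 = 4
(cross-check via (f, h): 10 - 6 = 4.)

4
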